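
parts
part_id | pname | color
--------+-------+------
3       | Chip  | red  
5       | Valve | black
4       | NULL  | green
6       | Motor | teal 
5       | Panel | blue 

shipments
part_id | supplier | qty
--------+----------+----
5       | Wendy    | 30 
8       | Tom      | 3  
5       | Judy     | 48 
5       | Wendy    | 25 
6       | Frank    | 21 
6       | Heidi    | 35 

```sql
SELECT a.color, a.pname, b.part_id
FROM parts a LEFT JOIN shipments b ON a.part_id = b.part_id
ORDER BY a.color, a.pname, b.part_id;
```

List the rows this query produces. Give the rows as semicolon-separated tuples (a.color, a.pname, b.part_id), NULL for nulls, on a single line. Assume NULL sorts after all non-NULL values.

LEFT JOIN keeps every row from `parts`; unmatched rows get NULL for `shipments`'s columns.
Matching on a.part_id = b.part_id.
Matched pairs: 8; unmatched a rows kept: 2.

(black, Valve, 5); (black, Valve, 5); (black, Valve, 5); (blue, Panel, 5); (blue, Panel, 5); (blue, Panel, 5); (green, NULL, NULL); (red, Chip, NULL); (teal, Motor, 6); (teal, Motor, 6)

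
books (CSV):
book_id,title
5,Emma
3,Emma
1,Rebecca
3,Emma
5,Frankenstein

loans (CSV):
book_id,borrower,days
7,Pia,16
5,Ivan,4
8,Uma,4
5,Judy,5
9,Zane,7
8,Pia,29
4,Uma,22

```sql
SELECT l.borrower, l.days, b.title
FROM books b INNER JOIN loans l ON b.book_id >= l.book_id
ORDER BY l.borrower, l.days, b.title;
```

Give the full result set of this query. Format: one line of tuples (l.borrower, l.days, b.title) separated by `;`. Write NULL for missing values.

(Ivan, 4, Emma); (Ivan, 4, Frankenstein); (Judy, 5, Emma); (Judy, 5, Frankenstein); (Uma, 22, Emma); (Uma, 22, Frankenstein)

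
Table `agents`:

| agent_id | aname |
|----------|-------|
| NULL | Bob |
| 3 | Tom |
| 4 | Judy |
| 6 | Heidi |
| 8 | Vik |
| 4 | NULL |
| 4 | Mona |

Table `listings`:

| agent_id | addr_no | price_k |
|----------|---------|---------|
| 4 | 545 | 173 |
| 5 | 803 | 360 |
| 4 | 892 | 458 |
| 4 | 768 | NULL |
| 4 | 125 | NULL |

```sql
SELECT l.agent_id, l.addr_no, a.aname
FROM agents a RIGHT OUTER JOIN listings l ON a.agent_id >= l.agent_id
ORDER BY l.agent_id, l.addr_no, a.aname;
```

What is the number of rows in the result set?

RIGHT JOIN keeps every row from `listings`; unmatched rows get NULL for `agents`'s columns.
Matching on a.agent_id >= l.agent_id. A NULL in a compared column never satisfies the condition.
- agent_id=NULL: no matching l row.
- agent_id=3: no matching l row.
- agent_id=4: 4 matching l row(s), so 4 row(s) emitted.
- agent_id=6: 5 matching l row(s), so 5 row(s) emitted.
- agent_id=8: 5 matching l row(s), so 5 row(s) emitted.
- agent_id=4: 4 matching l row(s), so 4 row(s) emitted.
- agent_id=4: 4 matching l row(s), so 4 row(s) emitted.
- every l row matched at least one a row.
Total: 22 rows.

22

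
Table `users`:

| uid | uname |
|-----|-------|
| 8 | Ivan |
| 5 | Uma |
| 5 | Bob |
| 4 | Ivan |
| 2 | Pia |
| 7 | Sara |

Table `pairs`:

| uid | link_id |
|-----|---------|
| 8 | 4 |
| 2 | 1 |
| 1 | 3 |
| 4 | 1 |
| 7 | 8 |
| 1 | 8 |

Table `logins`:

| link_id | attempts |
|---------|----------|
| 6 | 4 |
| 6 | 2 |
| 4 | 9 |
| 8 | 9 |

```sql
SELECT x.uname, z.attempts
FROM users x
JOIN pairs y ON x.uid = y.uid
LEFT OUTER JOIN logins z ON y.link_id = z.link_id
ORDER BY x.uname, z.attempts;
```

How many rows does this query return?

4

Joins associate left-to-right: users INNER JOIN pairs on uid gives 4 intermediate row(s).
Then LEFT JOIN `logins z` on link_id: each of those 4 rows is kept; rows whose y.link_id has no match in z get NULL for z's columns.
Result: 4 row(s).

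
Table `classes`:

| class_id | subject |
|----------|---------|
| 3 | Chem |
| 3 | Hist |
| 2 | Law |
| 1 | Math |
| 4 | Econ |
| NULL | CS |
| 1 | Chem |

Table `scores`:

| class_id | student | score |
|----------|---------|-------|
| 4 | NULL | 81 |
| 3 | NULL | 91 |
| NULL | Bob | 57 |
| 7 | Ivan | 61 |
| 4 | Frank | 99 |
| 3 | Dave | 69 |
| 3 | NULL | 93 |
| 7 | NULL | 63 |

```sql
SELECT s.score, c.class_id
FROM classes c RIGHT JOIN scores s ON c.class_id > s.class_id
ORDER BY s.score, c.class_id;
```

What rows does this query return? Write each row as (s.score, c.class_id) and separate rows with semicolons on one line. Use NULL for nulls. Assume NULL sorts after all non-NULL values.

RIGHT JOIN keeps every row from `scores`; unmatched rows get NULL for `classes`'s columns.
Matching on c.class_id > s.class_id. A NULL in a compared column never satisfies the condition.
- c[0] class_id=3 → no match.
- c[1] class_id=3 → no match.
- c[2] class_id=2 → no match.
- c[3] class_id=1 → no match.
- c[4] class_id=4 → 3 match(es) in s → 3 row(s).
- c[5] class_id=NULL → no match.
- c[6] class_id=1 → no match.
- 5 s row(s) had no c match → kept, c columns NULL.
After projecting and ordering:
s.score | c.class_id
57 | NULL
61 | NULL
63 | NULL
69 | 4
81 | NULL
91 | 4
93 | 4
99 | NULL

(57, NULL); (61, NULL); (63, NULL); (69, 4); (81, NULL); (91, 4); (93, 4); (99, NULL)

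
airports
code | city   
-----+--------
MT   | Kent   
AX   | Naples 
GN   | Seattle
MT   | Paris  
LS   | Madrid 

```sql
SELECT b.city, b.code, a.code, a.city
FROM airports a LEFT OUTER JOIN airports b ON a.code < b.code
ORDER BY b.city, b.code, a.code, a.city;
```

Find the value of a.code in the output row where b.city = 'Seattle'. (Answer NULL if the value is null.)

LEFT JOIN keeps every row from `airports a`; unmatched rows get NULL for `airports b`'s columns.
Matching on a.code < b.code.
- code=MT: no b row matches, row kept with b columns NULL.
- code=AX: 4 matching b row(s), so 4 row(s) emitted.
- code=GN: 3 matching b row(s), so 3 row(s) emitted.
- code=MT: no b row matches, row kept with b columns NULL.
- code=LS: 2 matching b row(s), so 2 row(s) emitted.

AX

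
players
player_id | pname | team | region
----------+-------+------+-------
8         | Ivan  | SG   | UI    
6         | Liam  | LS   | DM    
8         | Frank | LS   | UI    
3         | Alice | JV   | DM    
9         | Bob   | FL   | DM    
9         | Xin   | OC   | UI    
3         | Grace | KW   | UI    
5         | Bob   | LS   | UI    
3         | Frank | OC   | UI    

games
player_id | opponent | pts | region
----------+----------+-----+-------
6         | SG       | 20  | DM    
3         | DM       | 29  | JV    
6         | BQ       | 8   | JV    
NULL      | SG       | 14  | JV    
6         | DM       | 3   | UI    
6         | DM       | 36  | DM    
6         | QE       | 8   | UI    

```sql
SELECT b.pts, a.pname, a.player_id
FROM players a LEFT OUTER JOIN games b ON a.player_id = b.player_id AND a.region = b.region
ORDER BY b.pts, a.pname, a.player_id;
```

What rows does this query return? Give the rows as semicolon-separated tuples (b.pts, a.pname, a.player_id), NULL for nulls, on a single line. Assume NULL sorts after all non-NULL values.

LEFT JOIN keeps every row from `players`; unmatched rows get NULL for `games`'s columns.
Matching on a.player_id = b.player_id AND a.region = b.region. A NULL in a compared column never satisfies the condition.
- a row (player_id=8, region=UI): no match → kept, b columns NULL.
- a row (player_id=6, region=DM): matches 2 b row(s) → 2 output row(s).
- a row (player_id=8, region=UI): no match → kept, b columns NULL.
- a row (player_id=3, region=DM): no match → kept, b columns NULL.
- a row (player_id=9, region=DM): no match → kept, b columns NULL.
- a row (player_id=9, region=UI): no match → kept, b columns NULL.
- a row (player_id=3, region=UI): no match → kept, b columns NULL.
- a row (player_id=5, region=UI): no match → kept, b columns NULL.
- a row (player_id=3, region=UI): no match → kept, b columns NULL.
After projecting and ordering:
b.pts | a.pname | a.player_id
20 | Liam | 6
36 | Liam | 6
NULL | Alice | 3
NULL | Bob | 5
NULL | Bob | 9
NULL | Frank | 3
NULL | Frank | 8
NULL | Grace | 3
NULL | Ivan | 8
NULL | Xin | 9

(20, Liam, 6); (36, Liam, 6); (NULL, Alice, 3); (NULL, Bob, 5); (NULL, Bob, 9); (NULL, Frank, 3); (NULL, Frank, 8); (NULL, Grace, 3); (NULL, Ivan, 8); (NULL, Xin, 9)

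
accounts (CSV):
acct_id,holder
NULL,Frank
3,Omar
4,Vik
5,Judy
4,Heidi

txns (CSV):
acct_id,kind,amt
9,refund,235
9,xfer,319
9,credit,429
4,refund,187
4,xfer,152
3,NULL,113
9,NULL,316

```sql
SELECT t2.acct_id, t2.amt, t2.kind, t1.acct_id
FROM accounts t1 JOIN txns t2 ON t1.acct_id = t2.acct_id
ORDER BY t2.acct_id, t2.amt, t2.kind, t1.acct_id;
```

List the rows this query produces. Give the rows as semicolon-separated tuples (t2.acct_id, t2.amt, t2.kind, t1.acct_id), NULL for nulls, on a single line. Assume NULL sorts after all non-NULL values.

INNER JOIN keeps only pairs where the ON condition holds.
Matching on t1.acct_id = t2.acct_id. A NULL in a compared column never satisfies the condition.
Matched pairs: 5.

(3, 113, NULL, 3); (4, 152, xfer, 4); (4, 152, xfer, 4); (4, 187, refund, 4); (4, 187, refund, 4)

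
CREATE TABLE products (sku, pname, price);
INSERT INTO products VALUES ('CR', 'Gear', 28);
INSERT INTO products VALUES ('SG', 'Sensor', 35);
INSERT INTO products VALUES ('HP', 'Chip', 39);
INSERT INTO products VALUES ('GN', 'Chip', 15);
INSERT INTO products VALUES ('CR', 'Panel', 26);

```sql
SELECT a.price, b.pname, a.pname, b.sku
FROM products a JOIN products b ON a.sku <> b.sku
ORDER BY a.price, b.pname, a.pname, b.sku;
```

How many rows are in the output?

INNER JOIN keeps only pairs where the ON condition holds.
Matching on a.sku <> b.sku.
Matched pairs: 18.
Total: 18 rows.

18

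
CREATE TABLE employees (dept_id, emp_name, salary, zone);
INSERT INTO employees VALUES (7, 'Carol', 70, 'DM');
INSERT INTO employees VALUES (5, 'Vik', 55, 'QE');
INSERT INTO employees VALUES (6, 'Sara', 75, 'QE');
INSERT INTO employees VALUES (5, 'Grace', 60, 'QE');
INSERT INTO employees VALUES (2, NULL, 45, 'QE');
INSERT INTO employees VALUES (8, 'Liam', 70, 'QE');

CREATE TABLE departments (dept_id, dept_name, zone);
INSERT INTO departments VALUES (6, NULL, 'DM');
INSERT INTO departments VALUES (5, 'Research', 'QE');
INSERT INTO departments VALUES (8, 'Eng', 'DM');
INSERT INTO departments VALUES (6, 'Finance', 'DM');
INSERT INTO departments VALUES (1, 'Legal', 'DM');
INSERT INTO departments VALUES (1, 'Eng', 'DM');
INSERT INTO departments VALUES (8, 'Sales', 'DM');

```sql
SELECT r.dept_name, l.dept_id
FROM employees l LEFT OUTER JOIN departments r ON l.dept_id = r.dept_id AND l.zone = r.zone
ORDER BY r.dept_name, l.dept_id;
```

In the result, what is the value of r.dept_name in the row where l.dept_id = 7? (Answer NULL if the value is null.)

LEFT JOIN keeps every row from `employees`; unmatched rows get NULL for `departments`'s columns.
Matching on l.dept_id = r.dept_id AND l.zone = r.zone.
Matched pairs: 2; unmatched l rows kept: 4.

NULL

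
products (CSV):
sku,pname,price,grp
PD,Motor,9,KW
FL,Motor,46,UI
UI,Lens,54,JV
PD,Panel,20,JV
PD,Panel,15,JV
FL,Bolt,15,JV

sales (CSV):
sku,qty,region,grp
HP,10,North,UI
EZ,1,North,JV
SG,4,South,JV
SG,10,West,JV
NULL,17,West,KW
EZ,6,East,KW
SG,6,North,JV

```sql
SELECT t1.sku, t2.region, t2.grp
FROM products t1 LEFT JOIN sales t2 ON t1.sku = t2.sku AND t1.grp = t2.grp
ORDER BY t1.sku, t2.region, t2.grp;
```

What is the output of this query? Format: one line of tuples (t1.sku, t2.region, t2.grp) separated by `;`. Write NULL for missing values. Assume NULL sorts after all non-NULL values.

(FL, NULL, NULL); (FL, NULL, NULL); (PD, NULL, NULL); (PD, NULL, NULL); (PD, NULL, NULL); (UI, NULL, NULL)

LEFT JOIN keeps every row from `products`; unmatched rows get NULL for `sales`'s columns.
Matching on t1.sku = t2.sku AND t1.grp = t2.grp. A NULL in a compared column never satisfies the condition.
- t1[0] sku=PD, grp=KW → no match; kept with NULLs on the t2 side.
- t1[1] sku=FL, grp=UI → no match; kept with NULLs on the t2 side.
- t1[2] sku=UI, grp=JV → no match; kept with NULLs on the t2 side.
- t1[3] sku=PD, grp=JV → no match; kept with NULLs on the t2 side.
- t1[4] sku=PD, grp=JV → no match; kept with NULLs on the t2 side.
- t1[5] sku=FL, grp=JV → no match; kept with NULLs on the t2 side.
After projecting and ordering:
t1.sku | t2.region | t2.grp
FL | NULL | NULL
FL | NULL | NULL
PD | NULL | NULL
PD | NULL | NULL
PD | NULL | NULL
UI | NULL | NULL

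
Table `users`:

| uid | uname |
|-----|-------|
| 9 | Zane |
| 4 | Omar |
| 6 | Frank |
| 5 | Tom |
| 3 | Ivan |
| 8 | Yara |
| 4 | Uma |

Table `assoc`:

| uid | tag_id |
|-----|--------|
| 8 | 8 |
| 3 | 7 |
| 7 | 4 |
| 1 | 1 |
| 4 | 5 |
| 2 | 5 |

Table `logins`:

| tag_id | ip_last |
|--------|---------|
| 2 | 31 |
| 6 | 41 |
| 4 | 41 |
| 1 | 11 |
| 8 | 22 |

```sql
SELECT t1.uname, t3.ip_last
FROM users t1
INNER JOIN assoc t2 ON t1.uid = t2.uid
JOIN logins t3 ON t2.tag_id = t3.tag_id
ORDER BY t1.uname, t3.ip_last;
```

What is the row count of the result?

Joins associate left-to-right: users INNER JOIN assoc on uid gives 4 intermediate row(s).
Then INNER JOIN `logins t3` on tag_id: keep only rows whose t2.tag_id appears in t3.
Result: 1 row(s).

1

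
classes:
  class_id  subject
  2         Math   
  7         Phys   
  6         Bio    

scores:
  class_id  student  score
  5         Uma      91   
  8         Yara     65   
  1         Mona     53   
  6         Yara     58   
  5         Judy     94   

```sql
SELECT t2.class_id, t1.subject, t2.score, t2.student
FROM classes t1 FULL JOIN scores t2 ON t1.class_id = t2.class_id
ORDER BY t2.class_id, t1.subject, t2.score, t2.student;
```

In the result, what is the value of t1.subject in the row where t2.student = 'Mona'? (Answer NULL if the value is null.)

NULL

FULL OUTER JOIN keeps every row from both sides; unmatched rows get NULL for the other side's columns.
Matching on t1.class_id = t2.class_id.
- t1[0] class_id=2 → no match; kept with NULLs on the t2 side.
- t1[1] class_id=7 → no match; kept with NULLs on the t2 side.
- t1[2] class_id=6 → 1 match(es) in t2 → 1 row(s).
- 4 t2 row(s) had no t1 match → kept, t1 columns NULL.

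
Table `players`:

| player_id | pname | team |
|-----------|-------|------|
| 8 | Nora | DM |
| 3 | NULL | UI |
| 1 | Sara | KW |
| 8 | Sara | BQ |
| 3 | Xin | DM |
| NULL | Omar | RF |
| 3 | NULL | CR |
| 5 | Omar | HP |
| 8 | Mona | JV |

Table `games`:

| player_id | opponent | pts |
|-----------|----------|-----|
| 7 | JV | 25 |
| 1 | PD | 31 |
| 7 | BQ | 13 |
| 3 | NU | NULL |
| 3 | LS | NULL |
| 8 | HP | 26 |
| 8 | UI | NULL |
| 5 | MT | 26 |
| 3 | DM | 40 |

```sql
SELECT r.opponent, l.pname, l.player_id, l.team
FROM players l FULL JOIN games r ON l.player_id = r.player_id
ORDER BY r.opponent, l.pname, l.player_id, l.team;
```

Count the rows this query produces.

FULL OUTER JOIN keeps every row from both sides; unmatched rows get NULL for the other side's columns.
Matching on l.player_id = r.player_id. A NULL in a compared column never satisfies the condition.
Matched pairs: 17; unmatched l rows kept: 1; unmatched r rows kept: 2.
Total: 17 matched + 3 padded = 20 rows.

20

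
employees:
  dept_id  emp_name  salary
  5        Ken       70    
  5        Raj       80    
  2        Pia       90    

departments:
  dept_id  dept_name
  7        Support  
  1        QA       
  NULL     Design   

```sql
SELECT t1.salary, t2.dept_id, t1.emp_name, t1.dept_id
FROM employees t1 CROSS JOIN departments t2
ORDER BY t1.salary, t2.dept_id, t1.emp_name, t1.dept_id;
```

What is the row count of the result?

9

CROSS JOIN pairs every row of `employees` with every row of `departments`: 3 × 3 = 9 rows.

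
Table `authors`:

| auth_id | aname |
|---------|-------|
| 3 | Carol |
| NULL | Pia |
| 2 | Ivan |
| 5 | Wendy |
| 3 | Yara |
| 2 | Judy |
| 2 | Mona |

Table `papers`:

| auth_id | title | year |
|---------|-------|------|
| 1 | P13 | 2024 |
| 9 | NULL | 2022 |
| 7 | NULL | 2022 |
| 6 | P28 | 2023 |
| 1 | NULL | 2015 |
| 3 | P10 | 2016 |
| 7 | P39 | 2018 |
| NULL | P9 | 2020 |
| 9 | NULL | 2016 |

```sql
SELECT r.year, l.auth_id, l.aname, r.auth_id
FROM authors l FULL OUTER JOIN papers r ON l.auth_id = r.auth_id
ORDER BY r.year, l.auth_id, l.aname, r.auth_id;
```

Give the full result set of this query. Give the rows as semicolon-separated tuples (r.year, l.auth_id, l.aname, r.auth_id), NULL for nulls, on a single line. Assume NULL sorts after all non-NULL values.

FULL OUTER JOIN keeps every row from both sides; unmatched rows get NULL for the other side's columns.
Matching on l.auth_id = r.auth_id. A NULL in a compared column never satisfies the condition.
Matched pairs: 2; unmatched l rows kept: 5; unmatched r rows kept: 8.

(2015, NULL, NULL, 1); (2016, 3, Carol, 3); (2016, 3, Yara, 3); (2016, NULL, NULL, 9); (2018, NULL, NULL, 7); (2020, NULL, NULL, NULL); (2022, NULL, NULL, 7); (2022, NULL, NULL, 9); (2023, NULL, NULL, 6); (2024, NULL, NULL, 1); (NULL, 2, Ivan, NULL); (NULL, 2, Judy, NULL); (NULL, 2, Mona, NULL); (NULL, 5, Wendy, NULL); (NULL, NULL, Pia, NULL)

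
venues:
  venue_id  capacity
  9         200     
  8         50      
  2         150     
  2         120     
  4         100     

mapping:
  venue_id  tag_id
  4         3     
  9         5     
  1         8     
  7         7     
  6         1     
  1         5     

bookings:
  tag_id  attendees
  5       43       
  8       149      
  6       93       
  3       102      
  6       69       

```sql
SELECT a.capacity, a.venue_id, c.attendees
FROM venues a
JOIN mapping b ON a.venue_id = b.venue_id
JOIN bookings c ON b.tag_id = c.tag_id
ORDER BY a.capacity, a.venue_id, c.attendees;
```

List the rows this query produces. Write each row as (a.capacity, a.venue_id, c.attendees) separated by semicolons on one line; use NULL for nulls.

(100, 4, 102); (200, 9, 43)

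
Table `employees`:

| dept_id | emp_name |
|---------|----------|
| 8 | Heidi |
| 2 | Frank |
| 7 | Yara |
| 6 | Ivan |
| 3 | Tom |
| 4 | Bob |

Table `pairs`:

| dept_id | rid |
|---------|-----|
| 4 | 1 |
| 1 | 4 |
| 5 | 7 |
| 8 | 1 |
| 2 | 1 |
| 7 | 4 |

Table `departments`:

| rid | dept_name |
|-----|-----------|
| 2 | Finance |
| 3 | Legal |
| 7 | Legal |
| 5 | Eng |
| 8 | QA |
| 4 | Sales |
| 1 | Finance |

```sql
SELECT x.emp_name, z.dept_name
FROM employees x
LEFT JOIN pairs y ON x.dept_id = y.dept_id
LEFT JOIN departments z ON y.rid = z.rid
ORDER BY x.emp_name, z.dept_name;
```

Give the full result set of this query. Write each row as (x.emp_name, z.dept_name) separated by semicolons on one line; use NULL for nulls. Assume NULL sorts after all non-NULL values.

Step 1 — x LEFT JOIN y on dept_id → 6 row(s).
Then LEFT JOIN `departments z` on rid: each of those 6 rows is kept; rows whose y.rid has no match in z get NULL for z's columns.

(Bob, Finance); (Frank, Finance); (Heidi, Finance); (Ivan, NULL); (Tom, NULL); (Yara, Sales)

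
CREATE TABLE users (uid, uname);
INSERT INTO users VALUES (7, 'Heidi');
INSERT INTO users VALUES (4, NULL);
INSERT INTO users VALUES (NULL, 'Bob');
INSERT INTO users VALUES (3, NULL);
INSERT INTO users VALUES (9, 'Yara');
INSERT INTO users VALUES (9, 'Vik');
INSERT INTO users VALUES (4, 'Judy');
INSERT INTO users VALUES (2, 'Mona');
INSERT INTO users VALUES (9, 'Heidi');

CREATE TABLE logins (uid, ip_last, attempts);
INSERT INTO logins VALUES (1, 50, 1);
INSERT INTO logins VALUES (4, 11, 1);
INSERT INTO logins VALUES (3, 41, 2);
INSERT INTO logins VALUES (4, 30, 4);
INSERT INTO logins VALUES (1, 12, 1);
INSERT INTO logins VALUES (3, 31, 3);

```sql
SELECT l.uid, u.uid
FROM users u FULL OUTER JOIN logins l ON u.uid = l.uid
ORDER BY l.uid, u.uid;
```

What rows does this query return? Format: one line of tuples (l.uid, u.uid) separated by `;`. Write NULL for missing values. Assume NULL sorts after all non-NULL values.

(1, NULL); (1, NULL); (3, 3); (3, 3); (4, 4); (4, 4); (4, 4); (4, 4); (NULL, 2); (NULL, 7); (NULL, 9); (NULL, 9); (NULL, 9); (NULL, NULL)

FULL OUTER JOIN keeps every row from both sides; unmatched rows get NULL for the other side's columns.
Matching on u.uid = l.uid. A NULL in a compared column never satisfies the condition.
Matched pairs: 6; unmatched u rows kept: 6; unmatched l rows kept: 2.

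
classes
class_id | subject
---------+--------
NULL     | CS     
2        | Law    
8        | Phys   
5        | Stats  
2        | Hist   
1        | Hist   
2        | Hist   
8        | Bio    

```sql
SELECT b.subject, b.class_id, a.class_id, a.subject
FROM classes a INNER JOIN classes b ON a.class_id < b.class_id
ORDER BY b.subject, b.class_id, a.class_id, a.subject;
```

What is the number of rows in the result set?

INNER JOIN keeps only pairs where the ON condition holds.
Matching on a.class_id < b.class_id. A NULL in a compared column never satisfies the condition.
- a row (class_id=NULL): no match → dropped.
- a row (class_id=2): matches 3 b row(s) → 3 output row(s).
- a row (class_id=8): no match → dropped.
- a row (class_id=5): matches 2 b row(s) → 2 output row(s).
- a row (class_id=2): matches 3 b row(s) → 3 output row(s).
- a row (class_id=1): matches 6 b row(s) → 6 output row(s).
- a row (class_id=2): matches 3 b row(s) → 3 output row(s).
- a row (class_id=8): no match → dropped.
Total: 17 rows.

17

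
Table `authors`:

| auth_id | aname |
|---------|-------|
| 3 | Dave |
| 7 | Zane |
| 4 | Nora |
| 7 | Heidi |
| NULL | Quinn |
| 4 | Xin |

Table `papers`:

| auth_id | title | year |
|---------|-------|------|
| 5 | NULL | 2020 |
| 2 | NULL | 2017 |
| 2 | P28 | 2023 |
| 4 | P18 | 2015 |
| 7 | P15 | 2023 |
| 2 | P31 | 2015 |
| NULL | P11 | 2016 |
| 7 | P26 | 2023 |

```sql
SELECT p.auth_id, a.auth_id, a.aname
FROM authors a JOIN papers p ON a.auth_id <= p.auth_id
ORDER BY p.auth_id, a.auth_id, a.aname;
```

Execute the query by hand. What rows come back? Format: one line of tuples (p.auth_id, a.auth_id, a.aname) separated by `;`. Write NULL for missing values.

INNER JOIN keeps only pairs where the ON condition holds.
Matching on a.auth_id <= p.auth_id. A NULL in a compared column never satisfies the condition.
- auth_id=3: 4 matching p row(s), so 4 row(s) emitted.
- auth_id=7: 2 matching p row(s), so 2 row(s) emitted.
- auth_id=4: 4 matching p row(s), so 4 row(s) emitted.
- auth_id=7: 2 matching p row(s), so 2 row(s) emitted.
- auth_id=NULL: no matching p row, dropped.
- auth_id=4: 4 matching p row(s), so 4 row(s) emitted.

(4, 3, Dave); (4, 4, Nora); (4, 4, Xin); (5, 3, Dave); (5, 4, Nora); (5, 4, Xin); (7, 3, Dave); (7, 3, Dave); (7, 4, Nora); (7, 4, Nora); (7, 4, Xin); (7, 4, Xin); (7, 7, Heidi); (7, 7, Heidi); (7, 7, Zane); (7, 7, Zane)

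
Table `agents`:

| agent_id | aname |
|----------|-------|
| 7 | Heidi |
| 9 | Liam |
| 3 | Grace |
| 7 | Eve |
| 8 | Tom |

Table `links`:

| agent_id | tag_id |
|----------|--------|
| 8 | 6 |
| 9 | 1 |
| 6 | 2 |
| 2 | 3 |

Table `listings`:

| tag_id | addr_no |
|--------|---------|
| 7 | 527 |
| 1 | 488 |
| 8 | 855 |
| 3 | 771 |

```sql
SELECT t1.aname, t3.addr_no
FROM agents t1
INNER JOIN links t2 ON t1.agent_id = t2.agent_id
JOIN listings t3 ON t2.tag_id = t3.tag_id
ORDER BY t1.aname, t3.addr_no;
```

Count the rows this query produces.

Evaluate left to right. First `agents t1 INNER JOIN links t2` on agent_id: 2 row(s).
Then INNER JOIN `listings t3` on tag_id: keep only rows whose t2.tag_id appears in t3.
Result: 1 row(s).

1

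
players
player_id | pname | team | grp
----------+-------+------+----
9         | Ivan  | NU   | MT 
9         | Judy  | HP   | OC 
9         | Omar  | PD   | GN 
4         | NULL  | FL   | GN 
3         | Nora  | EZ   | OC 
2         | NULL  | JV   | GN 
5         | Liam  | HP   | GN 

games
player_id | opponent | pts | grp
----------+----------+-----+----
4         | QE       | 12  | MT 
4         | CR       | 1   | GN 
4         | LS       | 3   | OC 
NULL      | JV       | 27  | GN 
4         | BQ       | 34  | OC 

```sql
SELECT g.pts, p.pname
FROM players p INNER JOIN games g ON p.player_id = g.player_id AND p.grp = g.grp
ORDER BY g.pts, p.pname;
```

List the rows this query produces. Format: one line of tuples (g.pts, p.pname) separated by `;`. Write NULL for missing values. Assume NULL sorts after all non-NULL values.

(1, NULL)

INNER JOIN keeps only pairs where the ON condition holds.
Matching on p.player_id = g.player_id AND p.grp = g.grp. A NULL in a compared column never satisfies the condition.
- p[0] player_id=9, grp=MT → no match; dropped.
- p[1] player_id=9, grp=OC → no match; dropped.
- p[2] player_id=9, grp=GN → no match; dropped.
- p[3] player_id=4, grp=GN → 1 match(es) in g → 1 row(s).
- p[4] player_id=3, grp=OC → no match; dropped.
- p[5] player_id=2, grp=GN → no match; dropped.
- p[6] player_id=5, grp=GN → no match; dropped.
After projecting and ordering:
g.pts | p.pname
1 | NULL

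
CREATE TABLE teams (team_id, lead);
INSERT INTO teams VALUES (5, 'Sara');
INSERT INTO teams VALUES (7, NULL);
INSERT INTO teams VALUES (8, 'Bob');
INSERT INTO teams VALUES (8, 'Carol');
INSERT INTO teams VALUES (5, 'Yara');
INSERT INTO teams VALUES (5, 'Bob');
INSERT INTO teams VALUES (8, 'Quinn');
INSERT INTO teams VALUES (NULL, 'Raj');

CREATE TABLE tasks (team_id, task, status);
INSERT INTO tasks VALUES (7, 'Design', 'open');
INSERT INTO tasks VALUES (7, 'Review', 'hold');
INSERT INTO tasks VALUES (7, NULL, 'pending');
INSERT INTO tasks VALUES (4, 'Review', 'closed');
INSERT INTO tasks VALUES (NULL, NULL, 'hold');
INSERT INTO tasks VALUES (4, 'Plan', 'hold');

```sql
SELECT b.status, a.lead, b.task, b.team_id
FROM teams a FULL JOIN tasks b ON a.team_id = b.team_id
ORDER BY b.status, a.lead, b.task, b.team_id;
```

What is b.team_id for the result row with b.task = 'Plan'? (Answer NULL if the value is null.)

4

FULL OUTER JOIN keeps every row from both sides; unmatched rows get NULL for the other side's columns.
Matching on a.team_id = b.team_id. A NULL in a compared column never satisfies the condition.
Matched pairs: 3; unmatched a rows kept: 7; unmatched b rows kept: 3.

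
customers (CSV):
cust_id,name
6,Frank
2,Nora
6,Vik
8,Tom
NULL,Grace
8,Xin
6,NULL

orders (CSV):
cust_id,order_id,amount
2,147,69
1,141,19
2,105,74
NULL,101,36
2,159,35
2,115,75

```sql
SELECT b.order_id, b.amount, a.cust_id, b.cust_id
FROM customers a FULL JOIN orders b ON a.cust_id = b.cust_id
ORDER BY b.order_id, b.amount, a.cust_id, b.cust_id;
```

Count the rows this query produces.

12

FULL OUTER JOIN keeps every row from both sides; unmatched rows get NULL for the other side's columns.
Matching on a.cust_id = b.cust_id. A NULL in a compared column never satisfies the condition.
Matched pairs: 4; unmatched a rows kept: 6; unmatched b rows kept: 2.
Total: 4 matched + 8 padded = 12 rows.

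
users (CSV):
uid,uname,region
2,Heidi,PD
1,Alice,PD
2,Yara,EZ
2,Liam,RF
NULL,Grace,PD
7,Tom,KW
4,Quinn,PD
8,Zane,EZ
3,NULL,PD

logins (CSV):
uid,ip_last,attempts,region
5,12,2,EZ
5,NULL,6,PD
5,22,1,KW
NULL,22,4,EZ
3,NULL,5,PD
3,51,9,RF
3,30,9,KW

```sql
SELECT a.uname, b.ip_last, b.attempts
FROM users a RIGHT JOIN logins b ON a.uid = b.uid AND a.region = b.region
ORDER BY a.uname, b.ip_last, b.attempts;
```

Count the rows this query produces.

RIGHT JOIN keeps every row from `logins`; unmatched rows get NULL for `users`'s columns.
Matching on a.uid = b.uid AND a.region = b.region. A NULL in a compared column never satisfies the condition.
Matched pairs: 1; unmatched b rows kept: 6.
Total: 1 matched + 6 padded = 7 rows.

7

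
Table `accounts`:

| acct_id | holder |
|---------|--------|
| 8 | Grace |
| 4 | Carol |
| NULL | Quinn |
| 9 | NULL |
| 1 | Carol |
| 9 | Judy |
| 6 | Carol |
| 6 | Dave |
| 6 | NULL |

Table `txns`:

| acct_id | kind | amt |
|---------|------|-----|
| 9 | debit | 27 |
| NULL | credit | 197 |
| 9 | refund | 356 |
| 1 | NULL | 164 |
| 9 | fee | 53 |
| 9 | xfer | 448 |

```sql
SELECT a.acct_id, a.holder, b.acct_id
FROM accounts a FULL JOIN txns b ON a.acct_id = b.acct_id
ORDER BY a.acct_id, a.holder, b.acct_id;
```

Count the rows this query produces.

FULL OUTER JOIN keeps every row from both sides; unmatched rows get NULL for the other side's columns.
Matching on a.acct_id = b.acct_id. A NULL in a compared column never satisfies the condition.
- acct_id=8: no b row matches, row kept with b columns NULL.
- acct_id=4: no b row matches, row kept with b columns NULL.
- acct_id=NULL: no b row matches, row kept with b columns NULL.
- acct_id=9: 4 matching b row(s), so 4 row(s) emitted.
- acct_id=1: 1 matching b row(s), so 1 row(s) emitted.
- acct_id=9: 4 matching b row(s), so 4 row(s) emitted.
- acct_id=6: no b row matches, row kept with b columns NULL.
- acct_id=6: no b row matches, row kept with b columns NULL.
- acct_id=6: no b row matches, row kept with b columns NULL.
- 1 b row(s) had no a match → kept, a columns NULL.
Total: 9 matched + 7 padded = 16 rows.

16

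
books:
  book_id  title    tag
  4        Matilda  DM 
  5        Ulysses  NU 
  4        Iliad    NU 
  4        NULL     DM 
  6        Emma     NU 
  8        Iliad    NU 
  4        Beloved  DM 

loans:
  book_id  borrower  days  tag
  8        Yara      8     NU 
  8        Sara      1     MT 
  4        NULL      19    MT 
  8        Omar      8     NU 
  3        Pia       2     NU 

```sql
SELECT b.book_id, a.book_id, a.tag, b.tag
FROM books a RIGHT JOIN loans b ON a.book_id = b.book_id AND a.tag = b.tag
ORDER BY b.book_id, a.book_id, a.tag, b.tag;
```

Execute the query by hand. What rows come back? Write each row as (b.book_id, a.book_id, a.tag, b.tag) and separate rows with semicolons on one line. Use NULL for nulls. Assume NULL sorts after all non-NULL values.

(3, NULL, NULL, NU); (4, NULL, NULL, MT); (8, 8, NU, NU); (8, 8, NU, NU); (8, NULL, NULL, MT)

RIGHT JOIN keeps every row from `loans`; unmatched rows get NULL for `books`'s columns.
Matching on a.book_id = b.book_id AND a.tag = b.tag.
- a row (book_id=4, tag=DM): no match.
- a row (book_id=5, tag=NU): no match.
- a row (book_id=4, tag=NU): no match.
- a row (book_id=4, tag=DM): no match.
- a row (book_id=6, tag=NU): no match.
- a row (book_id=8, tag=NU): matches 2 b row(s) → 2 output row(s).
- a row (book_id=4, tag=DM): no match.
- plus 3 unmatched b row(s), each kept with NULL a columns.
After projecting and ordering:
b.book_id | a.book_id | a.tag | b.tag
3 | NULL | NULL | NU
4 | NULL | NULL | MT
8 | 8 | NU | NU
8 | 8 | NU | NU
8 | NULL | NULL | MT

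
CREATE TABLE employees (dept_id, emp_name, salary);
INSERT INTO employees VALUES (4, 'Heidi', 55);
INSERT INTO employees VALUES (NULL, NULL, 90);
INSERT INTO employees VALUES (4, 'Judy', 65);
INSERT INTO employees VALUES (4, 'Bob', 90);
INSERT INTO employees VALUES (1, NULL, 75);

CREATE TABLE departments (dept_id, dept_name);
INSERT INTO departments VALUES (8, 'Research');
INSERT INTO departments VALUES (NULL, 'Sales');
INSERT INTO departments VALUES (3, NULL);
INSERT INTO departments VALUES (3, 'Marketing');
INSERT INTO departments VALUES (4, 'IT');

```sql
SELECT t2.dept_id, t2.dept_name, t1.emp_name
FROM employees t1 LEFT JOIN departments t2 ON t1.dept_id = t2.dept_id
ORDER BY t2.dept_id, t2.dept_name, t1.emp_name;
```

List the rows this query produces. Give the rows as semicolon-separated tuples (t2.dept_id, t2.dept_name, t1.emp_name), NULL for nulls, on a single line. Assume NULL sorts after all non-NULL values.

(4, IT, Bob); (4, IT, Heidi); (4, IT, Judy); (NULL, NULL, NULL); (NULL, NULL, NULL)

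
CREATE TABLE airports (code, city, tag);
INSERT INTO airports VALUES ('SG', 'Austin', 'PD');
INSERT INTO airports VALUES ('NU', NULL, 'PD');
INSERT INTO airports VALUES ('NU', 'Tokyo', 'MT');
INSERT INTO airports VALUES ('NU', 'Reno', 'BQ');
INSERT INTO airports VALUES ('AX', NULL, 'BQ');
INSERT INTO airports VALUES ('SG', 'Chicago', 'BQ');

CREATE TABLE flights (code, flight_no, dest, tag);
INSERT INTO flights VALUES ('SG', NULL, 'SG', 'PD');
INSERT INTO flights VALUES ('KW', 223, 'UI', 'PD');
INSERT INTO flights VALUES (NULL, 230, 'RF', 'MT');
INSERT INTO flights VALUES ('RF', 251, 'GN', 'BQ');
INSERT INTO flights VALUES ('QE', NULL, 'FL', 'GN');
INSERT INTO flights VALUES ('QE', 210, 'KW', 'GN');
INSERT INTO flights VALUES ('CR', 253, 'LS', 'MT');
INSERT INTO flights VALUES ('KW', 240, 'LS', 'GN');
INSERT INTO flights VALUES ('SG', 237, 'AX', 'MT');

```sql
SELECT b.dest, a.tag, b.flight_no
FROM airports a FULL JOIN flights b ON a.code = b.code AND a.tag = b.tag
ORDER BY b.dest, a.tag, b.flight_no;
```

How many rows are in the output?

14

FULL OUTER JOIN keeps every row from both sides; unmatched rows get NULL for the other side's columns.
Matching on a.code = b.code AND a.tag = b.tag. A NULL in a compared column never satisfies the condition.
- code=SG, tag=PD: 1 matching b row(s), so 1 row(s) emitted.
- code=NU, tag=PD: no b row matches, row kept with b columns NULL.
- code=NU, tag=MT: no b row matches, row kept with b columns NULL.
- code=NU, tag=BQ: no b row matches, row kept with b columns NULL.
- code=AX, tag=BQ: no b row matches, row kept with b columns NULL.
- code=SG, tag=BQ: no b row matches, row kept with b columns NULL.
- 8 b row(s) had no a match → kept, a columns NULL.
Total: 1 matched + 13 padded = 14 rows.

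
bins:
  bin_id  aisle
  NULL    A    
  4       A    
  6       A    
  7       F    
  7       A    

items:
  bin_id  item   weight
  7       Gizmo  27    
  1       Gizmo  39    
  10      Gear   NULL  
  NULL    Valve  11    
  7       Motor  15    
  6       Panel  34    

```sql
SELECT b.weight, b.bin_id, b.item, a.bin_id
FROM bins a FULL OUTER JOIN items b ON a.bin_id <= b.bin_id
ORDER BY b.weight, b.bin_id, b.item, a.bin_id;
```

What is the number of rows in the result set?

FULL OUTER JOIN keeps every row from both sides; unmatched rows get NULL for the other side's columns.
Matching on a.bin_id <= b.bin_id. A NULL in a compared column never satisfies the condition.
Matched pairs: 14; unmatched a rows kept: 1; unmatched b rows kept: 2.
Total: 14 matched + 3 padded = 17 rows.

17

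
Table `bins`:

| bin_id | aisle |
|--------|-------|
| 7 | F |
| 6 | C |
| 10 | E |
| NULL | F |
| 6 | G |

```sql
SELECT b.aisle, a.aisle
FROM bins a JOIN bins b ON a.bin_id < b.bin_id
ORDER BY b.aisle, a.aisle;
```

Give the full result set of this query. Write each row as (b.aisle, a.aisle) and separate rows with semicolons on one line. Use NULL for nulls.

(E, C); (E, F); (E, G); (F, C); (F, G)

INNER JOIN keeps only pairs where the ON condition holds.
Matching on a.bin_id < b.bin_id. A NULL in a compared column never satisfies the condition.
- bin_id=7: 1 matching b row(s), so 1 row(s) emitted.
- bin_id=6: 2 matching b row(s), so 2 row(s) emitted.
- bin_id=10: no matching b row, dropped.
- bin_id=NULL: no matching b row, dropped.
- bin_id=6: 2 matching b row(s), so 2 row(s) emitted.
After projecting and ordering:
b.aisle | a.aisle
E | C
E | F
E | G
F | C
F | G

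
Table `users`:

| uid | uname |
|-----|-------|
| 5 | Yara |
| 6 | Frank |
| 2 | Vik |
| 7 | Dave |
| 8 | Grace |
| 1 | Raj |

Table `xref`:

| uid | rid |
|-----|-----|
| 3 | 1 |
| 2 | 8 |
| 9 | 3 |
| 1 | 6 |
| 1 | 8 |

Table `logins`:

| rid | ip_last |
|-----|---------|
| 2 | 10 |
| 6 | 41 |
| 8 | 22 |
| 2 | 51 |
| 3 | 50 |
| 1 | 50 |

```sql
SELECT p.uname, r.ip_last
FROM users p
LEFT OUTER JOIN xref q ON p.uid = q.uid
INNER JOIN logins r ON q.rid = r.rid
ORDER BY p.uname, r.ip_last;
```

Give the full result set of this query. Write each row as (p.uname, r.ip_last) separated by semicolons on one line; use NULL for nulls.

Step 1 — p LEFT JOIN q on uid → 7 row(s).
Then INNER JOIN `logins r` on rid: keep only rows whose q.rid appears in r.

(Raj, 22); (Raj, 41); (Vik, 22)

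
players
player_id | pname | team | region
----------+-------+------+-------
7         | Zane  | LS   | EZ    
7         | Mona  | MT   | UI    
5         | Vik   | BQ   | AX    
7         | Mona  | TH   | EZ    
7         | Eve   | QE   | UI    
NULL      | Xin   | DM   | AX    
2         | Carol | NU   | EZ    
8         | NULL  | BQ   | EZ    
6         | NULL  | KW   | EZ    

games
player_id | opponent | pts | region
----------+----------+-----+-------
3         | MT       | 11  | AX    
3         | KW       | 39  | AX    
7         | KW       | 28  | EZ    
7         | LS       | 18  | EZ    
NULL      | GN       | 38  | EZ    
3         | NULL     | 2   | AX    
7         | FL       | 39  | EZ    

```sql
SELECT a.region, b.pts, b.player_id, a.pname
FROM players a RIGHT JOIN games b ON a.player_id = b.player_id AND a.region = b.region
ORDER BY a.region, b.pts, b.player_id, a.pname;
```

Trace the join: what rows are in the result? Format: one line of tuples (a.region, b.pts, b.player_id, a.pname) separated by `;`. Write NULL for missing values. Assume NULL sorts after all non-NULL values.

(EZ, 18, 7, Mona); (EZ, 18, 7, Zane); (EZ, 28, 7, Mona); (EZ, 28, 7, Zane); (EZ, 39, 7, Mona); (EZ, 39, 7, Zane); (NULL, 2, 3, NULL); (NULL, 11, 3, NULL); (NULL, 38, NULL, NULL); (NULL, 39, 3, NULL)

RIGHT JOIN keeps every row from `games`; unmatched rows get NULL for `players`'s columns.
Matching on a.player_id = b.player_id AND a.region = b.region. A NULL in a compared column never satisfies the condition.
Matched pairs: 6; unmatched b rows kept: 4.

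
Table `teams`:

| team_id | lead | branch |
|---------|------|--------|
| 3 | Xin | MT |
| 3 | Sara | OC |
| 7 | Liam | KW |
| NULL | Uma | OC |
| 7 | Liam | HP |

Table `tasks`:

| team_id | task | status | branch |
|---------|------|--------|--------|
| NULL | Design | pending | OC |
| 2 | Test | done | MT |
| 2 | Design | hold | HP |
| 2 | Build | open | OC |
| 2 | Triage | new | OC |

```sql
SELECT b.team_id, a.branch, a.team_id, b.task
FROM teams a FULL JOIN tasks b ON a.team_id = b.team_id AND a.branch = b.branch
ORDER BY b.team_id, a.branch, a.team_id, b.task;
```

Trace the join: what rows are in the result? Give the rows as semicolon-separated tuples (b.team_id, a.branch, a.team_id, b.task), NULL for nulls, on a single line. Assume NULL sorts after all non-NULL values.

FULL OUTER JOIN keeps every row from both sides; unmatched rows get NULL for the other side's columns.
Matching on a.team_id = b.team_id AND a.branch = b.branch. A NULL in a compared column never satisfies the condition.
- a (team_id=3, branch=MT) has no partner → padded with NULL.
- a (team_id=3, branch=OC) has no partner → padded with NULL.
- a (team_id=7, branch=KW) has no partner → padded with NULL.
- a (team_id=NULL, branch=OC) has no partner → padded with NULL.
- a (team_id=7, branch=HP) has no partner → padded with NULL.
- 5 row(s) from b found no a partner → padded with NULL.
After projecting and ordering:
b.team_id | a.branch | a.team_id | b.task
2 | NULL | NULL | Build
2 | NULL | NULL | Design
2 | NULL | NULL | Test
2 | NULL | NULL | Triage
NULL | HP | 7 | NULL
NULL | KW | 7 | NULL
NULL | MT | 3 | NULL
NULL | OC | 3 | NULL
NULL | OC | NULL | NULL
NULL | NULL | NULL | Design

(2, NULL, NULL, Build); (2, NULL, NULL, Design); (2, NULL, NULL, Test); (2, NULL, NULL, Triage); (NULL, HP, 7, NULL); (NULL, KW, 7, NULL); (NULL, MT, 3, NULL); (NULL, OC, 3, NULL); (NULL, OC, NULL, NULL); (NULL, NULL, NULL, Design)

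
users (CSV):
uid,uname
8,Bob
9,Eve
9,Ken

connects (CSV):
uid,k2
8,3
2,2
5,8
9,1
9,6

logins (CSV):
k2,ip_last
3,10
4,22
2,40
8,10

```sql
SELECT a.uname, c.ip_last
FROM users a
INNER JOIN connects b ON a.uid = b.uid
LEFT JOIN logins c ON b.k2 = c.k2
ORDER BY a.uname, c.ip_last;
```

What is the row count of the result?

Step 1 — a INNER JOIN b on uid → 5 row(s).
Then LEFT JOIN `logins c` on k2: each of those 5 rows is kept; rows whose b.k2 has no match in c get NULL for c's columns.
Result: 5 row(s).

5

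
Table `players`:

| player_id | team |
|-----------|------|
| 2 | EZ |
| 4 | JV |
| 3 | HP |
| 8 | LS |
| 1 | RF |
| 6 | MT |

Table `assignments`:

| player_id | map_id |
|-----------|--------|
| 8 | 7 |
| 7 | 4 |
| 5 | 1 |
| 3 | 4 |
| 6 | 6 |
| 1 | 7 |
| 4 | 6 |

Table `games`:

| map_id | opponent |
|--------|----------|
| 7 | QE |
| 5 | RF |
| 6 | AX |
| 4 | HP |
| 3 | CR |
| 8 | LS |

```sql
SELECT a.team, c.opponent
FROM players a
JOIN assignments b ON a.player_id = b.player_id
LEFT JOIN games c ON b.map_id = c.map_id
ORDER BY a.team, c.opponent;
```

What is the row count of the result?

5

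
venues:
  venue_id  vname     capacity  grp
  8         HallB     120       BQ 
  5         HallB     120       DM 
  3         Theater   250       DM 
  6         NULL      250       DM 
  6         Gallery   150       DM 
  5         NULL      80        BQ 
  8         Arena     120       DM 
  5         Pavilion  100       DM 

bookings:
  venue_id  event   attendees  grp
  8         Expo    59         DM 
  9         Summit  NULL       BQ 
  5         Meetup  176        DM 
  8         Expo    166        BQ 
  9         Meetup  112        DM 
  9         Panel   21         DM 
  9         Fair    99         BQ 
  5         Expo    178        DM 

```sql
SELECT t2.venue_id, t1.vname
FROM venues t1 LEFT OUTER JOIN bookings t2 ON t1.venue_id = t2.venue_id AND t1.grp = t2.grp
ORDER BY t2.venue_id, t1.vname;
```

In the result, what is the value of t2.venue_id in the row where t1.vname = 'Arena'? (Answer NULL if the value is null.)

8

LEFT JOIN keeps every row from `venues`; unmatched rows get NULL for `bookings`'s columns.
Matching on t1.venue_id = t2.venue_id AND t1.grp = t2.grp.
- t1 row (venue_id=8, grp=BQ): matches 1 t2 row(s) → 1 output row(s).
- t1 row (venue_id=5, grp=DM): matches 2 t2 row(s) → 2 output row(s).
- t1 row (venue_id=3, grp=DM): no match → kept, t2 columns NULL.
- t1 row (venue_id=6, grp=DM): no match → kept, t2 columns NULL.
- t1 row (venue_id=6, grp=DM): no match → kept, t2 columns NULL.
- t1 row (venue_id=5, grp=BQ): no match → kept, t2 columns NULL.
- t1 row (venue_id=8, grp=DM): matches 1 t2 row(s) → 1 output row(s).
- t1 row (venue_id=5, grp=DM): matches 2 t2 row(s) → 2 output row(s).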